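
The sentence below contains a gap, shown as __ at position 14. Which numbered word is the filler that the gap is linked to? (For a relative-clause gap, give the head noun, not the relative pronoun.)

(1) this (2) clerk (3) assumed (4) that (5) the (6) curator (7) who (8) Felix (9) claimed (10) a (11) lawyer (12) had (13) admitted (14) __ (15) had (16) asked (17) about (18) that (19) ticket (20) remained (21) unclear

The gap at 14 is the subject of "asked", inside a relative clause.
The relative pronoun is "who" (word 7); it is bound by the head noun immediately before it.
Its filler is the head noun "curator", at word 6.

6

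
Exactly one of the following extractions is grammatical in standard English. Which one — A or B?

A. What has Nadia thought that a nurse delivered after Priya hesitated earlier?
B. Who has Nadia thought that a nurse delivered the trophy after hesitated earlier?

A

In B, the wh-phrase is extracted from inside an adjunct island (introduced by "after"), which blocks movement.
In A, the extraction path crosses only that-complement boundaries, which are transparent.
So A is grammatical.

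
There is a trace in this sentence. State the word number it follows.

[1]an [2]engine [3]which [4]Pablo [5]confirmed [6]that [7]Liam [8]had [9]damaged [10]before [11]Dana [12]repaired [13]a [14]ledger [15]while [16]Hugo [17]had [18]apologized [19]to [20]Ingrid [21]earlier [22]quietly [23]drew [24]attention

The displaced element is "an engine" (word 2).
It is linked across 1 clause boundary (that).
It functions as the direct object of "damaged", so the gap sits immediately after word 9 ("damaged").
Base order: Pablo confirmed that Liam had damaged an engine before Dana repaired a ledger while Hugo had apologized to Ingrid earlier quietly.

9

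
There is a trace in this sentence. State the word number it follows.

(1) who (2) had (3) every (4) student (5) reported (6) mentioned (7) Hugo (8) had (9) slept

5

The displaced element is "who" (word 1).
It is linked across 1 clause boundary (Ø).
It functions as the subject of "mentioned", so the gap sits immediately after word 5 ("reported").
Base order: Every student had reported that who mentioned Hugo had slept.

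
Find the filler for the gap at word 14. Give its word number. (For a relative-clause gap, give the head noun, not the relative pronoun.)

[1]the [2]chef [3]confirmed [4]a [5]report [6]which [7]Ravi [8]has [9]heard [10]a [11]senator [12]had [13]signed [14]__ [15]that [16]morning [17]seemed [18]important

The gap at 14 is the object of "signed", inside a relative clause.
The relative pronoun is "which" (word 6); it is bound by the head noun immediately before it.
Its filler is the head noun "report", at word 5.

5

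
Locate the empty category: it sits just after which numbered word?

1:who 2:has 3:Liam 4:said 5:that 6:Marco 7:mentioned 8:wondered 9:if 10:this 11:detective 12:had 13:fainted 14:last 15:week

7

The displaced element is "who" (word 1).
It is linked across 2 clause boundaries (that → Ø).
It functions as the subject of "wondered", so the gap sits immediately after word 7 ("mentioned").
Base order: Liam has said that Marco mentioned who wondered if this detective had fainted last week.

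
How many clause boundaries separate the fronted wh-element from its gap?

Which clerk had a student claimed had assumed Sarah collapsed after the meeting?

1

"which clerk" is extracted from the subject of "assumed".
Boundaries crossed, outermost first: [Ø] — 1 in total.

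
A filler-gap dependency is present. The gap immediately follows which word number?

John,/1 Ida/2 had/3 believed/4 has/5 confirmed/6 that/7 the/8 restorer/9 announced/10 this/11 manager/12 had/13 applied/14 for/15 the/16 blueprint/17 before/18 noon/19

4

The displaced element is "John" (word 1).
It is linked across 1 clause boundary (Ø).
It functions as the subject of "confirmed", so the gap sits immediately after word 4 ("believed").
Base order: Ida had believed John has confirmed that the restorer announced this manager had applied for the blueprint before noon.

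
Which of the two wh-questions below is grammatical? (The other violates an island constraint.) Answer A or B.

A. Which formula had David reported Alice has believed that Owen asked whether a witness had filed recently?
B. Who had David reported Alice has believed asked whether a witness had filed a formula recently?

B

In A, the wh-phrase is extracted from inside a wh-island (introduced by "whether"), which blocks movement.
In B, the extraction path crosses only that-complement boundaries, which are transparent.
So B is grammatical.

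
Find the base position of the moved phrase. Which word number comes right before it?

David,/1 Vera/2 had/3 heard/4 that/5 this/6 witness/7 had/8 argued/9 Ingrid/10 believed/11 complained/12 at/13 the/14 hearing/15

11

The displaced element is "David" (word 1).
It is linked across 3 clause boundaries (that → Ø → Ø).
It functions as the subject of "complained", so the gap sits immediately after word 11 ("believed").
Base order: Vera had heard that this witness had argued Ingrid believed David complained at the hearing.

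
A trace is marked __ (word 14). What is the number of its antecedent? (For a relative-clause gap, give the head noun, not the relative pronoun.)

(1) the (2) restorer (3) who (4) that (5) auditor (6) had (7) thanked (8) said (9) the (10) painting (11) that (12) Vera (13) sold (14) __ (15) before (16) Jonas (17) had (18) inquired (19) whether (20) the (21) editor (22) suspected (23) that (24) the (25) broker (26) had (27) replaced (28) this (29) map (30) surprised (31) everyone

10

The gap at 14 is the object of "sold", inside a relative clause.
The relative pronoun is "that" (word 11); it is bound by the head noun immediately before it.
Its filler is the head noun "painting", at word 10.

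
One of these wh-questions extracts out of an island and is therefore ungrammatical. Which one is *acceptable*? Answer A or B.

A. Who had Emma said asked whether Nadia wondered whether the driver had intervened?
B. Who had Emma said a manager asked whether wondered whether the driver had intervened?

In B, the wh-phrase is extracted from inside a wh-island (introduced by "whether"), which blocks movement.
In A, the extraction path crosses only that-complement boundaries, which are transparent.
So A is grammatical.

A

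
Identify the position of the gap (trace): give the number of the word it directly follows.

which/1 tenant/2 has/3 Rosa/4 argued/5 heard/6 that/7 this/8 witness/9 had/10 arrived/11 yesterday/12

5

The displaced element is "which tenant" (word 2).
It is linked across 1 clause boundary (Ø).
It functions as the subject of "heard", so the gap sits immediately after word 5 ("argued").
Base order: Rosa has argued which tenant heard that this witness had arrived yesterday.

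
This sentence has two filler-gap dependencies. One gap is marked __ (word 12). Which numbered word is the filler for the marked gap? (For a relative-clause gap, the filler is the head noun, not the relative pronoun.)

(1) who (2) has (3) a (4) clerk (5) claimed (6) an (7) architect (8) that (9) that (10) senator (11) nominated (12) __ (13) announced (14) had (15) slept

The marked gap is inside the relative clause, the direct object of "nominated".
Its filler is the head noun "architect" (via "that"), at word 7.
(The other dependency links word 1 to a gap after word 13.)

7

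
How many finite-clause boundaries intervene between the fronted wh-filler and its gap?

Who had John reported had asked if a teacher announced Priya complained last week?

1

"who" is extracted from the subject of "asked".
Boundaries crossed, outermost first: [Ø] — 1 in total.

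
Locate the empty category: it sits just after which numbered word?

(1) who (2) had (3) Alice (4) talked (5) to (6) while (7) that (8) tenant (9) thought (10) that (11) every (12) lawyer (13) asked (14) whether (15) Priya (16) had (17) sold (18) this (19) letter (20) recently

5

The displaced element is "who" (word 1).
It functions as the object of the preposition "to" of "talked", so the gap sits immediately after word 5 ("to").
Base order: Alice had talked to who while that tenant thought that every lawyer asked whether Priya had sold this letter recently.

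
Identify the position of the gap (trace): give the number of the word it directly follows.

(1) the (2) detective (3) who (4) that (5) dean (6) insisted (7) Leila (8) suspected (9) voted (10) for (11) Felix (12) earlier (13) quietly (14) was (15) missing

8

The displaced element is "the detective" (word 2).
It is linked across 2 clause boundaries (Ø → Ø).
It functions as the subject of "voted", so the gap sits immediately after word 8 ("suspected").
Base order: That dean insisted Leila suspected that the detective voted for Felix earlier quietly.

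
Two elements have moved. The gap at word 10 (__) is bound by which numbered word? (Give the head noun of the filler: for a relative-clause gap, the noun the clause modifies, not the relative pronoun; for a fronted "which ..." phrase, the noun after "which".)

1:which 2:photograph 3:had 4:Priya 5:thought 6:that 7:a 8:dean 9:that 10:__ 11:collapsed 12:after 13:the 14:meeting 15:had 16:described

8

The marked gap is inside the relative clause, the subject of "collapsed".
Its filler is the head noun "dean" (via "that"), at word 8.
(The other dependency links word 2 to a gap after word 16.)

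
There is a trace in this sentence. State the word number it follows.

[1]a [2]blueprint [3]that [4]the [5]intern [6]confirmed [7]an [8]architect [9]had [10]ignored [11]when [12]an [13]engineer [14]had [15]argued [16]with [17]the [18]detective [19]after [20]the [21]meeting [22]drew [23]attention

10

The displaced element is "a blueprint" (word 2).
It is linked across 1 clause boundary (Ø).
It functions as the direct object of "ignored", so the gap sits immediately after word 10 ("ignored").
Base order: The intern confirmed an architect had ignored a blueprint when an engineer had argued with the detective after the meeting.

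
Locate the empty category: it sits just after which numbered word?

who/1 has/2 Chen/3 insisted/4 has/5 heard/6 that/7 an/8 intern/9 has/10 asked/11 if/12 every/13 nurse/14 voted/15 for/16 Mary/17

The displaced element is "who" (word 1).
It is linked across 1 clause boundary (Ø).
It functions as the subject of "heard", so the gap sits immediately after word 4 ("insisted").
Base order: Chen has insisted that who has heard that an intern has asked if every nurse voted for Mary.

4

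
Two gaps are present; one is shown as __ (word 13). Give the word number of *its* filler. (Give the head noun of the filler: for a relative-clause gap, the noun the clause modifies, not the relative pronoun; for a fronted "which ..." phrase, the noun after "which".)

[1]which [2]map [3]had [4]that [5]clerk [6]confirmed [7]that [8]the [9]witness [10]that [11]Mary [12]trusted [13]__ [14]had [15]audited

The marked gap is inside the relative clause, the direct object of "trusted".
Its filler is the head noun "witness" (via "that"), at word 9.
(The other dependency links word 2 to a gap after word 15.)

9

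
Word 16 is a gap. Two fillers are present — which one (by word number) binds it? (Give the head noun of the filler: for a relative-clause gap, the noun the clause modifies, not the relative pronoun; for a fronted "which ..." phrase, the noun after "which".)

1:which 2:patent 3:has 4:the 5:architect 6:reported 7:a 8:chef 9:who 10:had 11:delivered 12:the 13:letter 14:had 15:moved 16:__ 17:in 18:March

The marked gap is the direct object of "moved".
Its filler is the fronted wh-phrase "which patent", at word 2.
(The other dependency links word 8 to a gap after word 9.)

2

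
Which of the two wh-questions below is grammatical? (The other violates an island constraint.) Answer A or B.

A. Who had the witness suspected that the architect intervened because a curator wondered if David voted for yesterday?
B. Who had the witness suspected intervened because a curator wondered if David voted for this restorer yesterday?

B

In A, the wh-phrase is extracted from inside an adjunct island (introduced by "because"), which blocks movement.
In B, the extraction path crosses only that-complement boundaries, which are transparent.
So B is grammatical.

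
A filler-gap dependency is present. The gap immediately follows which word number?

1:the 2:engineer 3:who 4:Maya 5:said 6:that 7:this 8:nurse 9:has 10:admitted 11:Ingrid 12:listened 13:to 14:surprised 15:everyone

13

The displaced element is "the engineer" (word 2).
It is linked across 2 clause boundaries (that → Ø).
It functions as the object of the preposition "to" of "listened", so the gap sits immediately after word 13 ("to").
Base order: Maya said that this nurse has admitted Ingrid listened to the engineer.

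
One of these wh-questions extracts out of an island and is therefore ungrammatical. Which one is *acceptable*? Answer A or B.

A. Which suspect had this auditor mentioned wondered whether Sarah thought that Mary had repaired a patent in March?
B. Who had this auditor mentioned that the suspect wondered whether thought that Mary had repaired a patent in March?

In B, the wh-phrase is extracted from inside a wh-island (introduced by "whether"), which blocks movement.
In A, the extraction path crosses only that-complement boundaries, which are transparent.
So A is grammatical.

A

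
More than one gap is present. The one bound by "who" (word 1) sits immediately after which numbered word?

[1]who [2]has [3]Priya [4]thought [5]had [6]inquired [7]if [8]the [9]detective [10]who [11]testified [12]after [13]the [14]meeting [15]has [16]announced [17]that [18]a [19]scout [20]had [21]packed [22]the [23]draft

4

The displaced element is "who" (word 1).
It is linked across 1 clause boundary (Ø).
It functions as the subject of "inquired", so the gap sits immediately after word 4 ("thought").
Base order: Priya has thought that who had inquired if the detective who testified after the meeting has announced that a scout had packed the draft.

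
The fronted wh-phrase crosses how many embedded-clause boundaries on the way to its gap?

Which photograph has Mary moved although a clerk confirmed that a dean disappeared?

"which photograph" originates inside the matrix clause — no clause boundary is crossed.

0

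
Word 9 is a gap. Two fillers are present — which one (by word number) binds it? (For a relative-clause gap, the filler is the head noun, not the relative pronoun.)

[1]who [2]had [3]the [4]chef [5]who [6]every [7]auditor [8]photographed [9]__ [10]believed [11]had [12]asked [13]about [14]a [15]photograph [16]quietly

4

The marked gap is inside the relative clause, the direct object of "photographed".
Its filler is the head noun "chef" (via "who"), at word 4.
(The other dependency links word 1 to a gap after word 10.)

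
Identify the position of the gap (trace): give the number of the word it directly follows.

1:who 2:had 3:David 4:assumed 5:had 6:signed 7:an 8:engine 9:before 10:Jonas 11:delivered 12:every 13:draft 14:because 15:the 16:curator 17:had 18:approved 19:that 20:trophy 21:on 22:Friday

4

The displaced element is "who" (word 1).
It is linked across 1 clause boundary (Ø).
It functions as the subject of "signed", so the gap sits immediately after word 4 ("assumed").
Base order: David had assumed that who had signed an engine before Jonas delivered every draft because the curator had approved that trophy on Friday.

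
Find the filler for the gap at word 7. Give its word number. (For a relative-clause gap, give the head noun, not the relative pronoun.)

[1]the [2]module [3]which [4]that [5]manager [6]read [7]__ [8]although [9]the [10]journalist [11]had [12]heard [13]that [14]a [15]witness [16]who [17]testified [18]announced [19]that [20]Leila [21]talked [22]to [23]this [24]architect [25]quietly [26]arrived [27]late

The gap at 7 is the object of "read", inside a relative clause.
The relative pronoun is "which" (word 3); it is bound by the head noun immediately before it.
Its filler is the head noun "module", at word 2.

2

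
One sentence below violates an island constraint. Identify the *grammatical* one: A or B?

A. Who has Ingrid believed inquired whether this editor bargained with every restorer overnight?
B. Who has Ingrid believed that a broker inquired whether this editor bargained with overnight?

In B, the wh-phrase is extracted from inside a wh-island (introduced by "whether"), which blocks movement.
In A, the extraction path crosses only that-complement boundaries, which are transparent.
So A is grammatical.

A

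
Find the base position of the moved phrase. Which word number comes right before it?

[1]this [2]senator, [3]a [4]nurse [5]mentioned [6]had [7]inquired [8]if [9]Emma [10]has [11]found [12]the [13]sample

5

The displaced element is "this senator" (word 2).
It is linked across 1 clause boundary (Ø).
It functions as the subject of "inquired", so the gap sits immediately after word 5 ("mentioned").
Base order: A nurse mentioned that this senator had inquired if Emma has found the sample.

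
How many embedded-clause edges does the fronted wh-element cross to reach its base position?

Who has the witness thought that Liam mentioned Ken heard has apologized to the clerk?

3

"who" is extracted from the subject of "apologized".
Boundaries crossed, outermost first: [that], [Ø], [Ø] — 3 in total.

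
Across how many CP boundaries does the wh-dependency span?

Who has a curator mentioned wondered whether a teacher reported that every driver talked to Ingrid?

1

"who" is extracted from the subject of "wondered".
Boundaries crossed, outermost first: [Ø] — 1 in total.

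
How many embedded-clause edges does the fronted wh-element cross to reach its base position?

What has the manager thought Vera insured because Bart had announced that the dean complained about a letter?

"what" is extracted from the object of "insured".
Boundaries crossed, outermost first: [Ø] — 1 in total.

1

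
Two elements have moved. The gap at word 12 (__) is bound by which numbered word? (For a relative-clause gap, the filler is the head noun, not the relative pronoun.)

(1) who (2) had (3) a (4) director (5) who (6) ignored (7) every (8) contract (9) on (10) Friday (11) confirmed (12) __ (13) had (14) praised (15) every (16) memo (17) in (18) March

The marked gap is the subject of "praised".
Its filler is the fronted wh-phrase "who", at word 1.
(The other dependency links word 4 to a gap after word 5.)

1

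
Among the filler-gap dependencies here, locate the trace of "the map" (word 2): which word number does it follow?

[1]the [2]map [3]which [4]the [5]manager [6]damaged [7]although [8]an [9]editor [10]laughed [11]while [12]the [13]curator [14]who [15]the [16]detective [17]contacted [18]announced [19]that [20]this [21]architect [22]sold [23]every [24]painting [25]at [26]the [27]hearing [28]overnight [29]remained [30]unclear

The displaced element is "the map" (word 2).
It functions as the direct object of "damaged", so the gap sits immediately after word 6 ("damaged").
Base order: The manager damaged the map although an editor laughed while the curator who the detective contacted announced that this architect sold every painting at the hearing overnight.

6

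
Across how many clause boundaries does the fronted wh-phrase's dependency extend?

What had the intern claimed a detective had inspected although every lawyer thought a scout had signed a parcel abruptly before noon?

1

"what" is extracted from the object of "inspected".
Boundaries crossed, outermost first: [Ø] — 1 in total.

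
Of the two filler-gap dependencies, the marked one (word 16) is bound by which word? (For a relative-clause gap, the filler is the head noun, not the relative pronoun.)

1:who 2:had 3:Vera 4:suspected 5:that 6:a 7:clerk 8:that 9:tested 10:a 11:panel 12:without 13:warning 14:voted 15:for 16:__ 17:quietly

The marked gap is the object of the preposition "for" of "voted".
Its filler is the fronted wh-phrase "who", at word 1.
(The other dependency links word 7 to a gap after word 8.)

1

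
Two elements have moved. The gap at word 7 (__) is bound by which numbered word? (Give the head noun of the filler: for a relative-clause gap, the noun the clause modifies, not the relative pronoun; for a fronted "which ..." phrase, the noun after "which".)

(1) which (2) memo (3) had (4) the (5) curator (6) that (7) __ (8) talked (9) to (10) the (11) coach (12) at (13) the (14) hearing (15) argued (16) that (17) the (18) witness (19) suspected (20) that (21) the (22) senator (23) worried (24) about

The marked gap is inside the relative clause, the subject of "talked".
Its filler is the head noun "curator" (via "that"), at word 5.
(The other dependency links word 2 to a gap after word 24.)

5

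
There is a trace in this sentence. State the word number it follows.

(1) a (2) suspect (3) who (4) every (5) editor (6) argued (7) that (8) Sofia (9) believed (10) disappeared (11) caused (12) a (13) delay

9

The displaced element is "a suspect" (word 2).
It is linked across 2 clause boundaries (that → Ø).
It functions as the subject of "disappeared", so the gap sits immediately after word 9 ("believed").
Base order: Every editor argued that Sofia believed a suspect disappeared.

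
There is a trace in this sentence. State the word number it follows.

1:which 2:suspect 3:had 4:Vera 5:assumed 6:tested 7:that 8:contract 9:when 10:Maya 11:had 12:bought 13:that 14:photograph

The displaced element is "which suspect" (word 2).
It is linked across 1 clause boundary (Ø).
It functions as the subject of "tested", so the gap sits immediately after word 5 ("assumed").
Base order: Vera had assumed which suspect tested that contract when Maya had bought that photograph.

5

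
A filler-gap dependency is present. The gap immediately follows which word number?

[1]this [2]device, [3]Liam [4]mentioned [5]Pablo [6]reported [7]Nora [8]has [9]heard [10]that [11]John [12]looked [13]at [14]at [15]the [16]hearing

The displaced element is "this device" (word 2).
It is linked across 3 clause boundaries (Ø → Ø → that).
It functions as the object of the preposition "at" of "looked", so the gap sits immediately after word 13 ("at").
Base order: Liam mentioned Pablo reported Nora has heard that John looked at this device at the hearing.

13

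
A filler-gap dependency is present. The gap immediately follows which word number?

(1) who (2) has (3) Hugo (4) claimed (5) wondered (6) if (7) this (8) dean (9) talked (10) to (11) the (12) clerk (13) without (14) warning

4

The displaced element is "who" (word 1).
It is linked across 1 clause boundary (Ø).
It functions as the subject of "wondered", so the gap sits immediately after word 4 ("claimed").
Base order: Hugo has claimed that who wondered if this dean talked to the clerk without warning.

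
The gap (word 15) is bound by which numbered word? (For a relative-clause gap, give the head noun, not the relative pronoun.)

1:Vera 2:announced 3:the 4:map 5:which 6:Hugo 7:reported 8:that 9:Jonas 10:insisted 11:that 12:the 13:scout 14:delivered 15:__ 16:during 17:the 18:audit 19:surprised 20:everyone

4

The gap at 15 is the object of "delivered", inside a relative clause.
The relative pronoun is "which" (word 5); it is bound by the head noun immediately before it.
Its filler is the head noun "map", at word 4.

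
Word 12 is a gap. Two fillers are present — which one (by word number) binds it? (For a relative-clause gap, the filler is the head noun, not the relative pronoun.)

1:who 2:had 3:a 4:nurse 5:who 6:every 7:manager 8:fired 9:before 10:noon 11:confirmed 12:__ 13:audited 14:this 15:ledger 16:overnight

1

The marked gap is the subject of "audited".
Its filler is the fronted wh-phrase "who", at word 1.
(The other dependency links word 4 to a gap after word 8.)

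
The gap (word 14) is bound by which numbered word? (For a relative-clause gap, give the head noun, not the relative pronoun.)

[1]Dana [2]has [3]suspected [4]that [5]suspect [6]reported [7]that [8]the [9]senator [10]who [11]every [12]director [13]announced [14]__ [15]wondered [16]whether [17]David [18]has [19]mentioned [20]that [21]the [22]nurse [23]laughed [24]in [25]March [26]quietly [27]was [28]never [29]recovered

9

The gap at 14 is the subject of "wondered", inside a relative clause.
The relative pronoun is "who" (word 10); it is bound by the head noun immediately before it.
Its filler is the head noun "senator", at word 9.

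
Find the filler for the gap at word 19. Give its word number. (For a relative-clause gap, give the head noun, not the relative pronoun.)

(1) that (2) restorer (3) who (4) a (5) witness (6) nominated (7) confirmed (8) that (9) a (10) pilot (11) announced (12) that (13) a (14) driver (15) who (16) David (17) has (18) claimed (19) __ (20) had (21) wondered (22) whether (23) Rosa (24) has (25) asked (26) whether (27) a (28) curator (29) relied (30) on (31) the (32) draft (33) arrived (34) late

The gap at 19 is the subject of "wondered", inside a relative clause.
The relative pronoun is "who" (word 15); it is bound by the head noun immediately before it.
Its filler is the head noun "driver", at word 14.

14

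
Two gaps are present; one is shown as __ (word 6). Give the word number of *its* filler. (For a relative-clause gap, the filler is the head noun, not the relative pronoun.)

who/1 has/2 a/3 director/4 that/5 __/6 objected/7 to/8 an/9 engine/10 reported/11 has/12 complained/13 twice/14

4

The marked gap is inside the relative clause, the subject of "objected".
Its filler is the head noun "director" (via "that"), at word 4.
(The other dependency links word 1 to a gap after word 11.)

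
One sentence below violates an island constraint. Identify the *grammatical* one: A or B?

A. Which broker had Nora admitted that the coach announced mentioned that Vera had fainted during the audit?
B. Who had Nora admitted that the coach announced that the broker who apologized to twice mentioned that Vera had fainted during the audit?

A

In B, the wh-phrase is extracted from inside a complex-NP island (relative clause) (introduced by "who"), which blocks movement.
In A, the extraction path crosses only that-complement boundaries, which are transparent.
So A is grammatical.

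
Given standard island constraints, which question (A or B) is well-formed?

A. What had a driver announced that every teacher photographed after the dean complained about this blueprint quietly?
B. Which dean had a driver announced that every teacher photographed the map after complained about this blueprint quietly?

A

In B, the wh-phrase is extracted from inside an adjunct island (introduced by "after"), which blocks movement.
In A, the extraction path crosses only that-complement boundaries, which are transparent.
So A is grammatical.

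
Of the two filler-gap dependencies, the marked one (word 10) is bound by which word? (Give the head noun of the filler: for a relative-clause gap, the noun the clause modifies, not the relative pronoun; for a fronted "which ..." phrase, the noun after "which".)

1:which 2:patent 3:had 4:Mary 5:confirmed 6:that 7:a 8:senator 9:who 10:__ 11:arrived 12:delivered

The marked gap is inside the relative clause, the subject of "arrived".
Its filler is the head noun "senator" (via "who"), at word 8.
(The other dependency links word 2 to a gap after word 12.)

8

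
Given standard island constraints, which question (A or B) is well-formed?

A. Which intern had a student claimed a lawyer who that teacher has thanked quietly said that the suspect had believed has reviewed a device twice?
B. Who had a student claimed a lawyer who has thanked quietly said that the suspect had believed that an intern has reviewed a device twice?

A

In B, the wh-phrase is extracted from inside a complex-NP island (relative clause) (introduced by "who"), which blocks movement.
In A, the extraction path crosses only that-complement boundaries, which are transparent.
So A is grammatical.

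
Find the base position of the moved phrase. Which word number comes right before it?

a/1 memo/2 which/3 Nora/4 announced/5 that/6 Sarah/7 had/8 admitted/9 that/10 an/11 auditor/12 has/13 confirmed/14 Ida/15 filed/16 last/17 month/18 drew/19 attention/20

The displaced element is "a memo" (word 2).
It is linked across 3 clause boundaries (that → that → Ø).
It functions as the direct object of "filed", so the gap sits immediately after word 16 ("filed").
Base order: Nora announced that Sarah had admitted that an auditor has confirmed Ida filed a memo last month.

16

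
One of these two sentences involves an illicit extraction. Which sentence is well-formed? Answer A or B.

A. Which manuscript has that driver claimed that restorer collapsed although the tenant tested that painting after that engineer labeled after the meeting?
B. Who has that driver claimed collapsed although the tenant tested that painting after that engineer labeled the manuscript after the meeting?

B

In A, the wh-phrase is extracted from inside an adjunct island (introduced by "although"), which blocks movement.
In B, the extraction path crosses only that-complement boundaries, which are transparent.
So B is grammatical.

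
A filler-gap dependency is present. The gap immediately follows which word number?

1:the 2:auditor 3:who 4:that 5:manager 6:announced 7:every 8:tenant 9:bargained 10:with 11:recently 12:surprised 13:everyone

The displaced element is "the auditor" (word 2).
It is linked across 1 clause boundary (Ø).
It functions as the object of the preposition "with" of "bargained", so the gap sits immediately after word 10 ("with").
Base order: That manager announced every tenant bargained with the auditor recently.

10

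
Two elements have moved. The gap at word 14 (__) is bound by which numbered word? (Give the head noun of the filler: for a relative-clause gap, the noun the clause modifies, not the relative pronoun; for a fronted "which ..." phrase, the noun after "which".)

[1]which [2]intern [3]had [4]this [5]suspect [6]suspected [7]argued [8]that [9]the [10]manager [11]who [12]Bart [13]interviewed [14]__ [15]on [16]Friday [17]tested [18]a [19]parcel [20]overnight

10

The marked gap is inside the relative clause, the direct object of "interviewed".
Its filler is the head noun "manager" (via "who"), at word 10.
(The other dependency links word 2 to a gap after word 6.)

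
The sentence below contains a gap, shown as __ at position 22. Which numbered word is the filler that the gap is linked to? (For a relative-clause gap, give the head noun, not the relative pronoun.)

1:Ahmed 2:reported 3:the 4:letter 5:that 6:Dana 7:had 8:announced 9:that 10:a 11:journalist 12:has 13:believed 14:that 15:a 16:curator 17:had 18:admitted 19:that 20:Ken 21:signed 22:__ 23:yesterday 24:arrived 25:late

4

The gap at 22 is the object of "signed", inside a relative clause.
The relative pronoun is "that" (word 5); it is bound by the head noun immediately before it.
Its filler is the head noun "letter", at word 4.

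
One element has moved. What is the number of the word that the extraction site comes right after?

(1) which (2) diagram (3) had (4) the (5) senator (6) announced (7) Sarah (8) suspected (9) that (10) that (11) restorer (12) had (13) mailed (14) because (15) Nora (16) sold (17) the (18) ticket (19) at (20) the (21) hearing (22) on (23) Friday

13

The displaced element is "which diagram" (word 2).
It is linked across 2 clause boundaries (Ø → that).
It functions as the direct object of "mailed", so the gap sits immediately after word 13 ("mailed").
Base order: The senator had announced Sarah suspected that that restorer had mailed which diagram because Nora sold the ticket at the hearing on Friday.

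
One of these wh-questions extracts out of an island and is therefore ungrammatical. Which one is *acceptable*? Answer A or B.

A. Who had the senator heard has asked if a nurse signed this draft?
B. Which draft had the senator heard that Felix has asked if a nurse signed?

A

In B, the wh-phrase is extracted from inside a wh-island (introduced by "if"), which blocks movement.
In A, the extraction path crosses only that-complement boundaries, which are transparent.
So A is grammatical.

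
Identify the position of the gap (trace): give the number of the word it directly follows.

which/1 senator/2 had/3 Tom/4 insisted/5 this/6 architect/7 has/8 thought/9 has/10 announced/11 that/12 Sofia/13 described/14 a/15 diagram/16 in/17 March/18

9

The displaced element is "which senator" (word 2).
It is linked across 2 clause boundaries (Ø → Ø).
It functions as the subject of "announced", so the gap sits immediately after word 9 ("thought").
Base order: Tom had insisted this architect has thought that which senator has announced that Sofia described a diagram in March.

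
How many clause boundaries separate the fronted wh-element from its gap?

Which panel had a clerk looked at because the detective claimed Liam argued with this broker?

0

"which panel" originates inside the matrix clause — no clause boundary is crossed.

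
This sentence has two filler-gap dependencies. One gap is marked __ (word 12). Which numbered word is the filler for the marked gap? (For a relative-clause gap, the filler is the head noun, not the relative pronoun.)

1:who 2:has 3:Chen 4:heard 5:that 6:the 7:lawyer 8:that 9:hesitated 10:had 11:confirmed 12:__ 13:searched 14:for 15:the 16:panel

1

The marked gap is the subject of "searched".
Its filler is the fronted wh-phrase "who", at word 1.
(The other dependency links word 7 to a gap after word 8.)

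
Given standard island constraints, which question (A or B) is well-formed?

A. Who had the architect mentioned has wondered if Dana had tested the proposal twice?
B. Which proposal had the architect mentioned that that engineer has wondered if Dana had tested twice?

A

In B, the wh-phrase is extracted from inside a wh-island (introduced by "if"), which blocks movement.
In A, the extraction path crosses only that-complement boundaries, which are transparent.
So A is grammatical.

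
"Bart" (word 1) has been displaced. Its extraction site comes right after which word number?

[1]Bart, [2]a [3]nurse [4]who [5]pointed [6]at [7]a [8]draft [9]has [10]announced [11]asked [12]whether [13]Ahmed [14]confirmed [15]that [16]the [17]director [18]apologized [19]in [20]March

The displaced element is "Bart" (word 1).
It is linked across 1 clause boundary (Ø).
It functions as the subject of "asked", so the gap sits immediately after word 10 ("announced").
Base order: A nurse who pointed at a draft has announced that Bart asked whether Ahmed confirmed that the director apologized in March.

10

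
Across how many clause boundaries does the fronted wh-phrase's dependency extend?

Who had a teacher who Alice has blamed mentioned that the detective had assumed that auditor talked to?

2

"who" is extracted from the PP object of "talked".
Boundaries crossed, outermost first: [that], [Ø] — 2 in total.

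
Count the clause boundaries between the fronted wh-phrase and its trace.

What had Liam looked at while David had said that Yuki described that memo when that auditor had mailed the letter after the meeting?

0

"what" originates inside the matrix clause — no clause boundary is crossed.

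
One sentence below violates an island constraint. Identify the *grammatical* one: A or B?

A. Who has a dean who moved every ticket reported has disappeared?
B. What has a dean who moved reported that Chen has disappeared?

In B, the wh-phrase is extracted from inside a complex-NP island (relative clause) (introduced by "who"), which blocks movement.
In A, the extraction path crosses only that-complement boundaries, which are transparent.
So A is grammatical.

A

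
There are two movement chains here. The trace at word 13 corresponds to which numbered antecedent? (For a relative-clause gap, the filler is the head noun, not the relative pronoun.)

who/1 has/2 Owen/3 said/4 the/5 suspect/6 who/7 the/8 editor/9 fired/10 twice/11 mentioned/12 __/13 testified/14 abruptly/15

1

The marked gap is the subject of "testified".
Its filler is the fronted wh-phrase "who", at word 1.
(The other dependency links word 6 to a gap after word 10.)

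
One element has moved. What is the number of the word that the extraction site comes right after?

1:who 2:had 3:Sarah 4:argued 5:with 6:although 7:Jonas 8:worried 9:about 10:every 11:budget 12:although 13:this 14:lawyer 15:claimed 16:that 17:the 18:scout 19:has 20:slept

The displaced element is "who" (word 1).
It functions as the object of the preposition "with" of "argued", so the gap sits immediately after word 5 ("with").
Base order: Sarah had argued with who although Jonas worried about every budget although this lawyer claimed that the scout has slept.

5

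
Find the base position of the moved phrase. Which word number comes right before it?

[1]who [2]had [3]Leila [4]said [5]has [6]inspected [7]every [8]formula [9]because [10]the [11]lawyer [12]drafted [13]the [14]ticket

4

The displaced element is "who" (word 1).
It is linked across 1 clause boundary (Ø).
It functions as the subject of "inspected", so the gap sits immediately after word 4 ("said").
Base order: Leila had said that who has inspected every formula because the lawyer drafted the ticket.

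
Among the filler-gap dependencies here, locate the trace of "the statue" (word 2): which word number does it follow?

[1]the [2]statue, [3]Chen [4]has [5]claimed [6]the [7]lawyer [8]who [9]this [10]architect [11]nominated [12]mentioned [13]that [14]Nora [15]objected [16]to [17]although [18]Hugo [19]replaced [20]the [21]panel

The displaced element is "the statue" (word 2).
It is linked across 2 clause boundaries (Ø → that).
It functions as the object of the preposition "to" of "objected", so the gap sits immediately after word 16 ("to").
Base order: Chen has claimed the lawyer who this architect nominated mentioned that Nora objected to the statue although Hugo replaced the panel.

16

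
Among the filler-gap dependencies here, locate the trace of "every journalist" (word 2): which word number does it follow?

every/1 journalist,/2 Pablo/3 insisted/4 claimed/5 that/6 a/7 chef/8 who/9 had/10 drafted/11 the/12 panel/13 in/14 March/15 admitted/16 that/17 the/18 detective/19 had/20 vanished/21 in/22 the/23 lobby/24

The displaced element is "every journalist" (word 2).
It is linked across 1 clause boundary (Ø).
It functions as the subject of "claimed", so the gap sits immediately after word 4 ("insisted").
Base order: Pablo insisted every journalist claimed that a chef who had drafted the panel in March admitted that the detective had vanished in the lobby.

4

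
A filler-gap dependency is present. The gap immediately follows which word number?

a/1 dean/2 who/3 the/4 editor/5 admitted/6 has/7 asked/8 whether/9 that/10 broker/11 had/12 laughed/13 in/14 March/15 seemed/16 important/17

6

The displaced element is "a dean" (word 2).
It is linked across 1 clause boundary (Ø).
It functions as the subject of "asked", so the gap sits immediately after word 6 ("admitted").
Base order: The editor admitted a dean has asked whether that broker had laughed in March.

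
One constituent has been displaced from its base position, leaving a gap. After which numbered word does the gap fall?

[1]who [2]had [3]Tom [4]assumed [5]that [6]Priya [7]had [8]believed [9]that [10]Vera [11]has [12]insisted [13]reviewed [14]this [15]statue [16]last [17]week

12

The displaced element is "who" (word 1).
It is linked across 3 clause boundaries (that → that → Ø).
It functions as the subject of "reviewed", so the gap sits immediately after word 12 ("insisted").
Base order: Tom had assumed that Priya had believed that Vera has insisted that who reviewed this statue last week.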